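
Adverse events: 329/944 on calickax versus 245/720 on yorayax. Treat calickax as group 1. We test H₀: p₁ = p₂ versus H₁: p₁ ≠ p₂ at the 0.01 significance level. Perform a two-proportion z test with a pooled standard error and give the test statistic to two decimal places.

z = 0.35

p̂₁ = 329/944 = 0.3485, p̂₂ = 245/720 = 0.3403.
Pooled p̂ = (329+245)/(944+720) = 574/1664 = 0.3450.
SE = √(0.22596 × 0.00244821) = 0.0235.
z = (0.3485 − 0.3403)/0.0235 = 0.0082/0.0235 = 0.35.
p-value = 2·P(Z > 0.350) ≈ 0.7261, so at α = 0.01 we fail to reject H₀.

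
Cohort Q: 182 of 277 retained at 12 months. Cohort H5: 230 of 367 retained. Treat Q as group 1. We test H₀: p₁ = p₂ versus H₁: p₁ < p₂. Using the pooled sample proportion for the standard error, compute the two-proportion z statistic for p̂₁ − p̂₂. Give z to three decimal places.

z = 0.794

p̂₁ = 182/277 = 0.65704, p̂₂ = 230/367 = 0.62670.
Pooled p̂ = (182+230)/(277+367) = 412/644 = 0.63975.
SE = √(p̂(1−p̂)(1/n₁+1/n₂)) = √(0.63975·0.36025·0.0063349) = √(0.00146) = 0.03821.
z = (0.65704 − 0.62670)/0.03821 = 0.03034/0.03821 = 0.794.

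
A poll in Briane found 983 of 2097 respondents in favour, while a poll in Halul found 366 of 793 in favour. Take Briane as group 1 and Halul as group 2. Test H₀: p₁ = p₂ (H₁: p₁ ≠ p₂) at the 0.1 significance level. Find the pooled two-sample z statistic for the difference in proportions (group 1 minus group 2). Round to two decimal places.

z = 0.35

p̂₁ = 983/2097 = 0.4688, p̂₂ = 366/793 = 0.4615.
Pooled p̂ = (983+366)/(2097+793) = 1349/2890 = 0.4668.
SE = √(0.248897 × 0.00173791) = 0.0208.
z = (0.4688 − 0.4615)/0.0208 = 0.0073/0.0208 = 0.35.
Two-sided p-value ≈ 2·Φ(−0.347) = 0.7282. With α = 0.1, fail to reject H₀.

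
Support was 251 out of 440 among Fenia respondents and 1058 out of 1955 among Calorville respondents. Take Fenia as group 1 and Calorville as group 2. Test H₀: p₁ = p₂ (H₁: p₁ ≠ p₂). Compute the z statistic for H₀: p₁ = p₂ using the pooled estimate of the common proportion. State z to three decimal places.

p̂₁ = 251/440 = 0.570455, p̂₂ = 1058/1955 = 0.541176.
Pooled p̂ = (251+1058)/(440+1955) = 1309/2395 = 0.546555.
SE = √(0.247833 × 0.00278424) = 0.026268.
z = (0.570455 − 0.541176)/0.026268 = 0.029279/0.026268 = 1.115.
Two-sided p-value ≈ 2·Φ(−1.115) = 0.2650.

z = 1.115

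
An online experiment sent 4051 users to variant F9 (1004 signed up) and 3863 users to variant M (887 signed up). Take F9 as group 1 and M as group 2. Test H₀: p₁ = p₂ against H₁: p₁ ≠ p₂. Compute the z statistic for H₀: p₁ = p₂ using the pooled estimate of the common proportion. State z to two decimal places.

z = 1.90

p̂₁ = 1004/4051 = 0.2478, p̂₂ = 887/3863 = 0.2296.
Pooled p̂ = (1004+887)/(4051+3863) = 1891/7914 = 0.2389.
SE = √(0.18185 × 0.000505719) = 0.0096.
z = (0.2478 − 0.2296)/0.0096 = 0.0182/0.0096 = 1.90.
Two-sided p-value ≈ 2·Φ(−1.901) = 0.0574.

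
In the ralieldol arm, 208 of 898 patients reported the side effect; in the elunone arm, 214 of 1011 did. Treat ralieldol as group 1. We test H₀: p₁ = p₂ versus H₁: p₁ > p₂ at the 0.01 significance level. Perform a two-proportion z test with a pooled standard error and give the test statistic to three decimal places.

z = 1.049

p̂₁ = 208/898 = 0.23163, p̂₂ = 214/1011 = 0.21167.
Pooled p̂ = (208+214)/(898+1011) = 422/1909 = 0.22106.
SE = √(p̂(1−p̂)(1/n₁+1/n₂)) = √(0.22106·0.77894·0.00210271) = √(0.000362068) = 0.01903.
z = (0.23163 − 0.21167)/0.01903 = 0.01996/0.01903 = 1.049.
p-value = P(Z > 1.049) ≈ 0.1472, so at α = 0.01 we fail to reject H₀.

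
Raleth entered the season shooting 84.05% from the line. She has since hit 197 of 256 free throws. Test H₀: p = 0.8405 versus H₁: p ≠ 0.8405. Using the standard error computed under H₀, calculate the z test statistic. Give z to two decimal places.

p̂ = 197/256 = 0.7695.
Under H₀, SE = √(0.8405·0.1595/256) = √(0.000523671) = 0.0229.
z = (0.7695 − 0.8405)/0.0229 = -0.0710/0.0229 = -3.10.

z = -3.10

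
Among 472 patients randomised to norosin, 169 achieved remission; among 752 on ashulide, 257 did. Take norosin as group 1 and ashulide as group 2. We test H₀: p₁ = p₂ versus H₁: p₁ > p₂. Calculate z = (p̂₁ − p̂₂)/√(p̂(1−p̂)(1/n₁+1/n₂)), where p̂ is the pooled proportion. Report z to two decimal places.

z = 0.58

p̂₁ = 169/472 = 0.3581, p̂₂ = 257/752 = 0.3418.
Pooled p̂ = (169+257)/(472+752) = 426/1224 = 0.3480.
SE = √(0.226908 × 0.00344843) = 0.0280.
z = (0.3581 − 0.3418)/0.0280 = 0.0163/0.0280 = 0.58.
p-value = P(Z > 0.583) ≈ 0.2801.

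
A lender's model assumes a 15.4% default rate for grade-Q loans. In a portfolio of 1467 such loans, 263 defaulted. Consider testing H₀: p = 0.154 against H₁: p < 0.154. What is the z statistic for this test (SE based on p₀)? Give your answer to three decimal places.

p̂ = 263/1467 ≈ 0.179277.
Standard error under H₀: √(0.154×0.846/1467) = 0.009424.
z = (0.179277 − 0.154)/0.009424 = 0.025277/0.009424 = 2.682.
p-value = P(Z < 2.682) ≈ 0.9963.

z = 2.682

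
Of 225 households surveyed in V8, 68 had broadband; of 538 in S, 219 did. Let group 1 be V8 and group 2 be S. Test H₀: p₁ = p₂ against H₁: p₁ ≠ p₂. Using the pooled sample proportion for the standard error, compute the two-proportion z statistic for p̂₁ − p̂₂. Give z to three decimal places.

z = -2.726

p̂₁ = 68/225 ≈ 0.30222, p̂₂ = 219/538 ≈ 0.40706.
Pooled p̂ = (68+219)/(225+538) = 287/763 = 0.37615.
SE = √(p̂(1−p̂)(1/n₁+1/n₂)) = √(0.37615·0.62385·0.00630318) = √(0.00147911) = 0.03846.
z = (0.30222 − 0.40706)/0.03846 = -0.10484/0.03846 = -2.726.
Two-sided p-value ≈ 2·Φ(−2.726) = 0.0064.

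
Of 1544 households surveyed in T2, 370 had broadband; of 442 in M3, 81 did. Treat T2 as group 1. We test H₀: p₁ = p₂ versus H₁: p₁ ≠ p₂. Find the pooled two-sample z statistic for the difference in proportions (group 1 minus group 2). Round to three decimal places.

p̂₁ = 370/1544 = 0.23964, p̂₂ = 81/442 = 0.18326.
Pooled p̂ = (370+81)/(1544+442) = 451/1986 = 0.22709.
SE = √(p̂(1−p̂)(1/n₁+1/n₂)) = √(0.22709·0.77291·0.00291011) = √(0.000510783) = 0.02260.
z = (0.23964 − 0.18326)/0.02260 = 0.05638/0.02260 = 2.495.
p-value = 2·P(Z > 2.495) ≈ 0.0126.

z = 2.495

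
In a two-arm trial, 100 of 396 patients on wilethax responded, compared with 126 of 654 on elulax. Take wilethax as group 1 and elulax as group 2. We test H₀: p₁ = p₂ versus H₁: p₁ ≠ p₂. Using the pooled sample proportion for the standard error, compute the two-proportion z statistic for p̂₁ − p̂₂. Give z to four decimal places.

z = 2.2876

p̂₁ = 100/396 ≈ 0.252525, p̂₂ = 126/654 ≈ 0.192661.
Pooled p̂ = (100+126)/(396+654) = 226/1050 = 0.215238.
SE = √(p̂(1−p̂)(1/n₁+1/n₂)) = √(0.215238·0.784762·0.0040543) = √(0.000684815) = 0.026169.
z = (0.252525 − 0.192661)/0.026169 = 0.059864/0.026169 = 2.2876.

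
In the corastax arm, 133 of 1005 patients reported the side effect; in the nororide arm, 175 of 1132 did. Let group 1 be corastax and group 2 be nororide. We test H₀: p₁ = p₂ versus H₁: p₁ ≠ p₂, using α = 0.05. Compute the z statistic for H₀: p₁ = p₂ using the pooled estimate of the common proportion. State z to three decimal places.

p̂₁ = 133/1005 = 0.13234, p̂₂ = 175/1132 = 0.15459.
Pooled p̂ = (133+175)/(1005+1132) = 308/2137 = 0.14413.
SE = √(p̂(1−p̂)(1/n₁+1/n₂)) = √(0.14413·0.85587·0.00187842) = √(0.000231711) = 0.01522.
z = (0.13234 − 0.15459)/0.01522 = -0.02225/0.01522 = -1.462.
p-value = 2·P(Z > 1.462) ≈ 0.1437. With α = 0.05, fail to reject H₀.

z = -1.462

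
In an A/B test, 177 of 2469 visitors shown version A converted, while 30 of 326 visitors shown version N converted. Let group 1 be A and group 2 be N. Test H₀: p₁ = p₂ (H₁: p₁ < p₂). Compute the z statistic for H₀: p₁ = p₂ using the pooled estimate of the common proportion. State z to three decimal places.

p̂₁ = 177/2469 ≈ 0.07169, p̂₂ = 30/326 ≈ 0.09202.
Pooled p̂ = (177+30)/(2469+326) = 207/2795 = 0.07406.
SE = √(0.0685758 × 0.00347251) = 0.01543.
z = (0.07169 − 0.09202)/0.01543 = -0.02033/0.01543 = -1.318.

z = -1.318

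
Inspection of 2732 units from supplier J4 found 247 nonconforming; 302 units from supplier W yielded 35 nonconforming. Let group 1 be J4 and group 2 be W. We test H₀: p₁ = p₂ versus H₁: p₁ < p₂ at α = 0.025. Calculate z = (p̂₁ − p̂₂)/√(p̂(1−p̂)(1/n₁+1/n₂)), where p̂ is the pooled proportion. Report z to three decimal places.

z = -1.447

p̂₁ = 247/2732 = 0.09041, p̂₂ = 35/302 = 0.11589.
Pooled p̂ = (247+35)/(2732+302) = 282/3034 = 0.09295.
SE = √(0.0843075 × 0.00367729) = 0.01761.
z = (0.09041 − 0.11589)/0.01761 = -0.02548/0.01761 = -1.447.
p-value = P(Z < -1.447) ≈ 0.0739; since p > α = 0.025, fail to reject H₀.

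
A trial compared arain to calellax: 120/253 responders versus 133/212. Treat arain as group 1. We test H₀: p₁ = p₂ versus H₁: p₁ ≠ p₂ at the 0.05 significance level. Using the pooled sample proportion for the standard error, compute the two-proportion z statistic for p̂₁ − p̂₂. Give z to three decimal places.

p̂₁ = 120/253 = 0.474308, p̂₂ = 133/212 = 0.627358.
Pooled p̂ = (120+133)/(253+212) = 253/465 = 0.544086.
SE = √(p̂(1−p̂)(1/n₁+1/n₂)) = √(0.544086·0.455914·0.00866955) = √(0.00215054) = 0.046374.
z = (0.474308 − 0.627358)/0.046374 = -0.153050/0.046374 = -3.300.
Two-sided p-value ≈ 2·Φ(−3.300) = 0.0010. With α = 0.05, reject H₀.

z = -3.300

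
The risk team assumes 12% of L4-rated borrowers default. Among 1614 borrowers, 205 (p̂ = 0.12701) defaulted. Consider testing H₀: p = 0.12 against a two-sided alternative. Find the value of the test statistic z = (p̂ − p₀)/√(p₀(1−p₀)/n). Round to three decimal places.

z = 0.867

p̂ = 205/1614 = 0.12701.
SE = √(p₀(1−p₀)/n) = √(0.1056/1614) = 0.00809.
z = (0.12701 − 0.12)/0.00809 = 0.00701/0.00809 = 0.867.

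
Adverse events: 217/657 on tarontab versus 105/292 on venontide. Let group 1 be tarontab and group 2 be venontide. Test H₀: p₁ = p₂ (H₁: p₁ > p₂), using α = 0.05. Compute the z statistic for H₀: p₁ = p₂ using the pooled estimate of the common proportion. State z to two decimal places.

p̂₁ = 217/657 ≈ 0.3303, p̂₂ = 105/292 ≈ 0.3596.
Pooled p̂ = (217+105)/(657+292) = 322/949 = 0.3393.
SE = √(0.224177 × 0.00494673) = 0.0333.
z = (0.3303 − 0.3596)/0.0333 = -0.0293/0.0333 = -0.88.
p-value = P(Z > -0.880) ≈ 0.8105; since p > α = 0.05, fail to reject H₀.

z = -0.88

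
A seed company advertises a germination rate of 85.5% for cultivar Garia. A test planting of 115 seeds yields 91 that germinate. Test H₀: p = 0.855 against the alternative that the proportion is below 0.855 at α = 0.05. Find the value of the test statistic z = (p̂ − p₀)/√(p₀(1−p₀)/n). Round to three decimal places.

p̂ = 91/115 ≈ 0.79130.
Standard error under H₀: √(0.855×0.145/115) = 0.03283.
z = (0.79130 − 0.855)/0.03283 = -0.06370/0.03283 = -1.940.
p-value = P(Z < -1.940) ≈ 0.0262; since p < α = 0.05, reject H₀.

z = -1.940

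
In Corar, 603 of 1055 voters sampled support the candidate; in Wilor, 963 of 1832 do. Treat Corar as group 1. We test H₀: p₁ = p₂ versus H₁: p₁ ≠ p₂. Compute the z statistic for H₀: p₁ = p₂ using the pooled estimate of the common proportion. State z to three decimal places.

z = 2.384

p̂₁ = 603/1055 ≈ 0.57156, p̂₂ = 963/1832 ≈ 0.52566.
Pooled p̂ = (603+963)/(1055+1832) = 1566/2887 = 0.54243.
SE = √(0.2482 × 0.00149372) = 0.01925.
z = (0.57156 − 0.52566)/0.01925 = 0.04590/0.01925 = 2.384.
Two-sided p-value ≈ 2·Φ(−2.384) = 0.0171.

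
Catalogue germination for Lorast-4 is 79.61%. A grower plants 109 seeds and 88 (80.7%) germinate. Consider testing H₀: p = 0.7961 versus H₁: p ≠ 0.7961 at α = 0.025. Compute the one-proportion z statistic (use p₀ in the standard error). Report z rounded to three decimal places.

p̂ = 88/109 = 0.80734.
Under H₀, SE = √(0.7961·0.2039/109) = √(0.00148922) = 0.03859.
z = (0.80734 − 0.7961)/0.03859 = 0.01124/0.03859 = 0.291.
p-value = 2·P(Z > 0.291) ≈ 0.7709; since p > α = 0.025, fail to reject H₀.

z = 0.291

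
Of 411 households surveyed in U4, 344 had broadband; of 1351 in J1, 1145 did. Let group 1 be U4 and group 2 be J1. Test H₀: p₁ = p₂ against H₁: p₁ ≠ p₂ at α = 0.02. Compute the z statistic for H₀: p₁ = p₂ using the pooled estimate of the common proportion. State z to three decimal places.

p̂₁ = 344/411 ≈ 0.83698, p̂₂ = 1145/1351 ≈ 0.84752.
Pooled p̂ = (344+1145)/(411+1351) = 1489/1762 = 0.84506.
SE = √(0.130932 × 0.00317328) = 0.02038.
z = (0.83698 − 0.84752)/0.02038 = -0.01054/0.02038 = -0.517.
Two-sided p-value ≈ 2·Φ(−0.517) = 0.6052, so at α = 0.02 we fail to reject H₀.

z = -0.517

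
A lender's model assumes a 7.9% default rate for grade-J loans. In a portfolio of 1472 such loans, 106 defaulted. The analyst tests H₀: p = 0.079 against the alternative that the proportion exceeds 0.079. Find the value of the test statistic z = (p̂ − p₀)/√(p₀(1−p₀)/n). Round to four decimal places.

z = -0.9941

p̂ = 106/1472 ≈ 0.0720109.
Under H₀, SE = √(0.079·0.921/1472) = √(4.94287e-05) = 0.0070306.
z = (0.0720109 − 0.079)/0.0070306 = -0.0069891/0.0070306 = -0.9941.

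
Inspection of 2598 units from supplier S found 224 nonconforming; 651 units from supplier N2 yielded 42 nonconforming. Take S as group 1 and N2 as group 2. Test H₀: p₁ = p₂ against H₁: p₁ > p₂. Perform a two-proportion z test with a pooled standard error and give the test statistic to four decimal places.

p̂₁ = 224/2598 ≈ 0.0862202, p̂₂ = 42/651 ≈ 0.0645161.
Pooled p̂ = (224+42)/(2598+651) = 266/3249 = 0.0818713.
SE = √(p̂(1−p̂)(1/n₁+1/n₂)) = √(0.0818713·0.9181287·0.00192101) = √(0.000144399) = 0.0120166.
z = (0.0862202 − 0.0645161)/0.0120166 = 0.0217041/0.0120166 = 1.8062.

z = 1.8062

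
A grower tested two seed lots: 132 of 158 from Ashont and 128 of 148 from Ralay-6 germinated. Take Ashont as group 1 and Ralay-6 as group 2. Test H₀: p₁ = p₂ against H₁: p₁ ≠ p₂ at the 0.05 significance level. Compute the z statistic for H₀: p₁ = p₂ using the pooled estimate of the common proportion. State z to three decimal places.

p̂₁ = 132/158 ≈ 0.83544, p̂₂ = 128/148 ≈ 0.86486.
Pooled p̂ = (132+128)/(158+148) = 260/306 = 0.84967.
SE = √(0.127729 × 0.0130859) = 0.04088.
z = (0.83544 − 0.86486)/0.04088 = -0.02942/0.04088 = -0.720.
Two-sided p-value ≈ 2·Φ(−0.720) = 0.4717, so at α = 0.05 we fail to reject H₀.

z = -0.720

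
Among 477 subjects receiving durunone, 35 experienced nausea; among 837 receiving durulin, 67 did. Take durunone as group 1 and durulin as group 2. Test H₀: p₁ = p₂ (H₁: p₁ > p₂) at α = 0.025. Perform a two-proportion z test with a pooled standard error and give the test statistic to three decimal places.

p̂₁ = 35/477 = 0.07338, p̂₂ = 67/837 = 0.08005.
Pooled p̂ = (35+67)/(477+837) = 102/1314 = 0.07763.
SE = √(p̂(1−p̂)(1/n₁+1/n₂)) = √(0.07763·0.92237·0.00329118) = √(0.000235648) = 0.01535.
z = (0.07338 − 0.08005)/0.01535 = -0.00667/0.01535 = -0.435.
p-value = P(Z > -0.435) ≈ 0.6681. With α = 0.025, fail to reject H₀.

z = -0.435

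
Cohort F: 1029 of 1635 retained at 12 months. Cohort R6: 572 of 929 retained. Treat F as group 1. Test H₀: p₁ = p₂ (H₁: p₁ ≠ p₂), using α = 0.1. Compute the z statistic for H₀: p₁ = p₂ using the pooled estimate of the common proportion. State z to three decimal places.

z = 0.686

p̂₁ = 1029/1635 ≈ 0.629358, p̂₂ = 572/929 ≈ 0.615716.
Pooled p̂ = (1029+572)/(1635+929) = 1601/2564 = 0.624415.
SE = √(0.234521 × 0.00168805) = 0.019897.
z = (0.629358 − 0.615716)/0.019897 = 0.013642/0.019897 = 0.686.
Two-sided p-value ≈ 2·Φ(−0.686) = 0.4929, so at α = 0.1 we fail to reject H₀.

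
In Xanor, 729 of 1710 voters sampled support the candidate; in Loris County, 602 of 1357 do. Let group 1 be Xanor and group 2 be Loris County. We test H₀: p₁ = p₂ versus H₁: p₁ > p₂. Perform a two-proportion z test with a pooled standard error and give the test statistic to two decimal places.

z = -0.96

p̂₁ = 729/1710 ≈ 0.4263, p̂₂ = 602/1357 ≈ 0.4436.
Pooled p̂ = (729+602)/(1710+1357) = 1331/3067 = 0.4340.
SE = √(p̂(1−p̂)(1/n₁+1/n₂)) = √(0.4340·0.5660·0.00132171) = √(0.000324667) = 0.0180.
z = (0.4263 − 0.4436)/0.0180 = -0.0173/0.0180 = -0.96.
p-value = P(Z > -0.961) ≈ 0.8316.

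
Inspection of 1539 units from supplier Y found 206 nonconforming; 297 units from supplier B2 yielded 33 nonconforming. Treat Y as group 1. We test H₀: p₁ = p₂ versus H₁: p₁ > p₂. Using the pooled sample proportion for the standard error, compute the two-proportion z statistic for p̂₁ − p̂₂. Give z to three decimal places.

z = 1.066

p̂₁ = 206/1539 = 0.13385, p̂₂ = 33/297 = 0.11111.
Pooled p̂ = (206+33)/(1539+297) = 239/1836 = 0.13017.
SE = √(p̂(1−p̂)(1/n₁+1/n₂)) = √(0.13017·0.86983·0.00401678) = √(0.000454815) = 0.02133.
z = (0.13385 − 0.11111)/0.02133 = 0.02274/0.02133 = 1.066.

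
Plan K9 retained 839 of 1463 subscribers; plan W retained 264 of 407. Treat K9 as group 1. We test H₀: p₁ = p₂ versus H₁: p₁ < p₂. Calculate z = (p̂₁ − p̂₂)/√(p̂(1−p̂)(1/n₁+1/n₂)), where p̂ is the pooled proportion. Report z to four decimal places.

p̂₁ = 839/1463 ≈ 0.573479, p̂₂ = 264/407 ≈ 0.648649.
Pooled p̂ = (839+264)/(1463+407) = 1103/1870 = 0.589840.
SE = √(p̂(1−p̂)(1/n₁+1/n₂)) = √(0.589840·0.410160·0.00314053) = √(0.000759785) = 0.027564.
z = (0.573479 − 0.648649)/0.027564 = -0.075170/0.027564 = -2.7271.
p-value = P(Z < -2.727) ≈ 0.0032.

z = -2.7271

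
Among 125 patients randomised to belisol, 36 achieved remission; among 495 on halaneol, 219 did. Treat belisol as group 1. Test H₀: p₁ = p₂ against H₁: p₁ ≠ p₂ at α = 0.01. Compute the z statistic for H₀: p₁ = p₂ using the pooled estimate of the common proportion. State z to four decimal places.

z = -3.1351

p̂₁ = 36/125 = 0.288000, p̂₂ = 219/495 = 0.442424.
Pooled p̂ = (36+219)/(125+495) = 255/620 = 0.411290.
SE = √(0.242131 × 0.0100202) = 0.049256.
z = (0.288000 − 0.442424)/0.049256 = -0.154424/0.049256 = -3.1351.
p-value = 2·P(Z > 3.135) ≈ 0.0017, so at α = 0.01 we reject H₀.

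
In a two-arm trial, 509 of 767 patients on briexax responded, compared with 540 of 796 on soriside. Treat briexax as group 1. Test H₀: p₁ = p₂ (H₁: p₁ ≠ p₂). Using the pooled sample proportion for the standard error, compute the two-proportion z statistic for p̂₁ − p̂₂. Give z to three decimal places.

z = -0.621

p̂₁ = 509/767 = 0.66362, p̂₂ = 540/796 = 0.67839.
Pooled p̂ = (509+540)/(767+796) = 1049/1563 = 0.67115.
SE = √(0.220709 × 0.00256006) = 0.02377.
z = (0.66362 − 0.67839)/0.02377 = -0.01477/0.02377 = -0.621.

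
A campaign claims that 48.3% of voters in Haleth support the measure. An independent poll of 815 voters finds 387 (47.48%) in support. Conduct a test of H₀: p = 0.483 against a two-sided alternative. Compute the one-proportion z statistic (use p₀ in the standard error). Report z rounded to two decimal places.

p̂ = 387/815 = 0.4748.
SE = √(p₀(1−p₀)/n) = √(0.24971/815) = 0.0175.
z = (0.4748 − 0.483)/0.0175 = -0.0082/0.0175 = -0.47.
p-value = 2·P(Z > 0.466) ≈ 0.6414.

z = -0.47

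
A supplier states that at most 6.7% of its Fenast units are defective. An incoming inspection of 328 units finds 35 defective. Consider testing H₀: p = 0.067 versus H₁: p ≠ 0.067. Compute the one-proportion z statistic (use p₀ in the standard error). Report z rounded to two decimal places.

p̂ = 35/328 = 0.1067.
Standard error under H₀: √(0.067×0.933/328) = 0.0138.
z = (0.1067 − 0.067)/0.0138 = 0.0397/0.0138 = 2.88.

z = 2.88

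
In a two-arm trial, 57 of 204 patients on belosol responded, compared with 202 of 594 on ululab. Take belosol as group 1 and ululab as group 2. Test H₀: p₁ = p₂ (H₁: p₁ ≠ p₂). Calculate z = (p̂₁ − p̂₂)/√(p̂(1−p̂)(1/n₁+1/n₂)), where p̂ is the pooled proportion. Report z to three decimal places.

p̂₁ = 57/204 ≈ 0.27941, p̂₂ = 202/594 ≈ 0.34007.
Pooled p̂ = (57+202)/(204+594) = 259/798 = 0.32456.
SE = √(0.219221 × 0.00658546) = 0.03800.
z = (0.27941 − 0.34007)/0.03800 = -0.06066/0.03800 = -1.596.
p-value = 2·P(Z > 1.596) ≈ 0.1104.

z = -1.596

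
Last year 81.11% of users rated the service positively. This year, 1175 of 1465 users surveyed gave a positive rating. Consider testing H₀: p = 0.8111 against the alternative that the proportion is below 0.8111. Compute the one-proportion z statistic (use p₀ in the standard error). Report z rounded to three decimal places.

z = -0.885

p̂ = 1175/1465 ≈ 0.80205.
SE = √(p₀(1−p₀)/n) = √(0.15322/1465) = 0.01023.
z = (0.80205 − 0.8111)/0.01023 = -0.00905/0.01023 = -0.885.
p-value = P(Z < -0.885) ≈ 0.1880.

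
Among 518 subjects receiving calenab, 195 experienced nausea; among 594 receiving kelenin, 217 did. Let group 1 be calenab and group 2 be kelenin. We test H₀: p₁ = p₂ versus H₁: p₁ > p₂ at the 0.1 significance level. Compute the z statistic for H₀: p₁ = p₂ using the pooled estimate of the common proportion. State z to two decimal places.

p̂₁ = 195/518 ≈ 0.3764, p̂₂ = 217/594 ≈ 0.3653.
Pooled p̂ = (195+217)/(518+594) = 412/1112 = 0.3705.
SE = √(p̂(1−p̂)(1/n₁+1/n₂)) = √(0.3705·0.6295·0.003614) = √(0.000842897) = 0.0290.
z = (0.3764 − 0.3653)/0.0290 = 0.0111/0.0290 = 0.38.
p-value = P(Z > 0.383) ≈ 0.3508; since p > α = 0.1, fail to reject H₀.

z = 0.38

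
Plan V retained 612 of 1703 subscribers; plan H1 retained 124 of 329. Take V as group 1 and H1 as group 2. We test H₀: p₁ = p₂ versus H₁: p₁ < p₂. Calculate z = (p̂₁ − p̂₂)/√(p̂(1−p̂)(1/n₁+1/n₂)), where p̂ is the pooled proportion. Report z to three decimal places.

z = -0.606

p̂₁ = 612/1703 ≈ 0.35937, p̂₂ = 124/329 ≈ 0.37690.
Pooled p̂ = (612+124)/(1703+329) = 736/2032 = 0.36220.
SE = √(p̂(1−p̂)(1/n₁+1/n₂)) = √(0.36220·0.63780·0.00362671) = √(0.000837816) = 0.02895.
z = (0.35937 − 0.37690)/0.02895 = -0.01753/0.02895 = -0.606.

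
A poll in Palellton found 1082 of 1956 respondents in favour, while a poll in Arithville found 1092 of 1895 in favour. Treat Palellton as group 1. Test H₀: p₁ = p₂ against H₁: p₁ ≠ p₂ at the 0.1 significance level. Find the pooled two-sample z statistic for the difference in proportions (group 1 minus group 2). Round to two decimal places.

p̂₁ = 1082/1956 ≈ 0.5532, p̂₂ = 1092/1895 ≈ 0.5763.
Pooled p̂ = (1082+1092)/(1956+1895) = 2174/3851 = 0.5645.
SE = √(p̂(1−p̂)(1/n₁+1/n₂)) = √(0.5645·0.4355·0.00103895) = √(0.000255412) = 0.0160.
z = (0.5532 − 0.5763)/0.0160 = -0.0231/0.0160 = -1.44.
p-value = 2·P(Z > 1.444) ≈ 0.1486. With α = 0.1, fail to reject H₀.

z = -1.44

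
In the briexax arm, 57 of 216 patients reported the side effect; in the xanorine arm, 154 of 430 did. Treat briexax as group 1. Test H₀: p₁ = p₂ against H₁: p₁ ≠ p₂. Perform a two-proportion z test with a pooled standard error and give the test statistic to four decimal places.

z = -2.4098

p̂₁ = 57/216 = 0.263889, p̂₂ = 154/430 = 0.358140.
Pooled p̂ = (57+154)/(216+430) = 211/646 = 0.326625.
SE = √(0.219941 × 0.00695521) = 0.039112.
z = (0.263889 − 0.358140)/0.039112 = -0.094251/0.039112 = -2.4098.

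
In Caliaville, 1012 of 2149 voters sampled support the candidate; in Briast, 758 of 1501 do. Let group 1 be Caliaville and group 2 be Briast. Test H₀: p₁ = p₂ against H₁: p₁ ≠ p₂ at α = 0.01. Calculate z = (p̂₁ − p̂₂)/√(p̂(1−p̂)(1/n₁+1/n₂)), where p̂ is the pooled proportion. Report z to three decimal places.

p̂₁ = 1012/2149 ≈ 0.47092, p̂₂ = 758/1501 ≈ 0.50500.
Pooled p̂ = (1012+758)/(2149+1501) = 1770/3650 = 0.48493.
SE = √(0.249773 × 0.00113156) = 0.01681.
z = (0.47092 − 0.50500)/0.01681 = -0.03408/0.01681 = -2.027.
p-value = 2·P(Z > 2.027) ≈ 0.0426; since p > α = 0.01, fail to reject H₀.

z = -2.027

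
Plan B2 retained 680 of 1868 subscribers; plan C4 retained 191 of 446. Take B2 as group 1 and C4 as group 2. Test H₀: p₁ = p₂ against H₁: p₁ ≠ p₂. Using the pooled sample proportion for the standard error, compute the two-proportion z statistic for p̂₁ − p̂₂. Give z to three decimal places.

p̂₁ = 680/1868 = 0.36403, p̂₂ = 191/446 = 0.42825.
Pooled p̂ = (680+191)/(1868+446) = 871/2314 = 0.37640.
SE = √(0.234724 × 0.00277748) = 0.02553.
z = (0.36403 − 0.42825)/0.02553 = -0.06422/0.02553 = -2.515.

z = -2.515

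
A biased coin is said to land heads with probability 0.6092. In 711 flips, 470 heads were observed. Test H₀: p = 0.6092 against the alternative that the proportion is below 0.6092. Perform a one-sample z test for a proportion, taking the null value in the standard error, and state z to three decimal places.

p̂ = 470/711 ≈ 0.66104.
Under H₀, SE = √(0.6092·0.3908/711) = √(0.000334846) = 0.01830.
z = (0.66104 − 0.6092)/0.01830 = 0.05184/0.01830 = 2.833.
p-value = P(Z < 2.833) ≈ 0.9977.

z = 2.833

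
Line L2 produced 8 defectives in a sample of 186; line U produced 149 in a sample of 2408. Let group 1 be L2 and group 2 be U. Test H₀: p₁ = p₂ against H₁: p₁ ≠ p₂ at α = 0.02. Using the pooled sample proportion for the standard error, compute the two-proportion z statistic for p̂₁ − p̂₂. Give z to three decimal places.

z = -1.040

p̂₁ = 8/186 ≈ 0.04301, p̂₂ = 149/2408 ≈ 0.06188.
Pooled p̂ = (8+149)/(186+2408) = 157/2594 = 0.06052.
SE = √(0.0568611 × 0.00579163) = 0.01815.
z = (0.04301 − 0.06188)/0.01815 = -0.01887/0.01815 = -1.040.
p-value = 2·P(Z > 1.040) ≈ 0.2985. With α = 0.02, fail to reject H₀.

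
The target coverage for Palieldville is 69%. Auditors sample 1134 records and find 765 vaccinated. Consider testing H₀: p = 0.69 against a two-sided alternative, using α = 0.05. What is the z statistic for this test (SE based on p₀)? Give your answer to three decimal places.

z = -1.121

p̂ = 765/1134 = 0.674603.
Standard error under H₀: √(0.69×0.31/1134) = 0.013734.
z = (0.674603 − 0.69)/0.013734 = -0.015397/0.013734 = -1.121.
p-value = 2·P(Z > 1.121) ≈ 0.2623; since p > α = 0.05, fail to reject H₀.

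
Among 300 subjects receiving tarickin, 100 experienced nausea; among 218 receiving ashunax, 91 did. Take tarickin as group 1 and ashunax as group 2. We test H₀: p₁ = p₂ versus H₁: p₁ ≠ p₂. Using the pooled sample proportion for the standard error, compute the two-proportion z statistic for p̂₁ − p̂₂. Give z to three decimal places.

p̂₁ = 100/300 = 0.33333, p̂₂ = 91/218 = 0.41743.
Pooled p̂ = (100+91)/(300+218) = 191/518 = 0.36873.
SE = √(p̂(1−p̂)(1/n₁+1/n₂)) = √(0.36873·0.63127·0.00792049) = √(0.00184363) = 0.04294.
z = (0.33333 − 0.41743)/0.04294 = -0.08410/0.04294 = -1.959.
Two-sided p-value ≈ 2·Φ(−1.959) = 0.0502.

z = -1.959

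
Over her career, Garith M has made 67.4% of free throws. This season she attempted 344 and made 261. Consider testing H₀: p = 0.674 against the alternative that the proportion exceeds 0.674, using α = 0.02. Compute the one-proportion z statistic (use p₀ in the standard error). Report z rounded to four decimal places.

p̂ = 261/344 = 0.758721.
Under H₀, SE = √(0.674·0.326/344) = √(0.000638733) = 0.025273.
z = (0.758721 − 0.674)/0.025273 = 0.084721/0.025273 = 3.3522.
p-value = P(Z > 3.352) ≈ 0.0004; since p < α = 0.02, reject H₀.

z = 3.3522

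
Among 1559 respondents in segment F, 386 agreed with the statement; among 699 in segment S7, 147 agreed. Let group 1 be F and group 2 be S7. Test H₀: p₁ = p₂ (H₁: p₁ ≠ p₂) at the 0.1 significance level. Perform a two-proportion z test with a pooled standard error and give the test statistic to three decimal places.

z = 1.929

p̂₁ = 386/1559 = 0.24759, p̂₂ = 147/699 = 0.21030.
Pooled p̂ = (386+147)/(1559+699) = 533/2258 = 0.23605.
SE = √(p̂(1−p̂)(1/n₁+1/n₂)) = √(0.23605·0.76395·0.00207205) = √(0.000373654) = 0.01933.
z = (0.24759 − 0.21030)/0.01933 = 0.03729/0.01933 = 1.929.
Two-sided p-value ≈ 2·Φ(−1.929) = 0.0537. With α = 0.1, reject H₀.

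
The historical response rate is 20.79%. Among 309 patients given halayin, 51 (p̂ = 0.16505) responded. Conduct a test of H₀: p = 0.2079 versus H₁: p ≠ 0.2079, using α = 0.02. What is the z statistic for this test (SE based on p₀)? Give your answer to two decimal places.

p̂ = 51/309 ≈ 0.1650.
SE = √(p₀(1−p₀)/n) = √(0.16468/309) = 0.0231.
z = (0.1650 − 0.2079)/0.0231 = -0.0429/0.0231 = -1.86.
Two-sided p-value ≈ 2·Φ(−1.856) = 0.0634; since p > α = 0.02, fail to reject H₀.

z = -1.86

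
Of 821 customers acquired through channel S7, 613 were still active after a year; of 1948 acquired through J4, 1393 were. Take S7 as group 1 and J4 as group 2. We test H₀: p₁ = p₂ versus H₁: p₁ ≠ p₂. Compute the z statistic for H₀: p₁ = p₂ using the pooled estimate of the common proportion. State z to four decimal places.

z = 1.6975

p̂₁ = 613/821 ≈ 0.746650, p̂₂ = 1393/1948 ≈ 0.715092.
Pooled p̂ = (613+1393)/(821+1948) = 2006/2769 = 0.724449.
SE = √(p̂(1−p̂)(1/n₁+1/n₂)) = √(0.724449·0.275551·0.00173137) = √(0.000345621) = 0.018591.
z = (0.746650 − 0.715092)/0.018591 = 0.031558/0.018591 = 1.6975.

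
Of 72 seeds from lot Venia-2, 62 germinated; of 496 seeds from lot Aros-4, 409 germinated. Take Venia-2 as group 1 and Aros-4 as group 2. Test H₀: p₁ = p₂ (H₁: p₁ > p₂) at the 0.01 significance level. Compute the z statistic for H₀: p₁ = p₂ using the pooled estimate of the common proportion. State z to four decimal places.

p̂₁ = 62/72 ≈ 0.861111, p̂₂ = 409/496 ≈ 0.824597.
Pooled p̂ = (62+409)/(72+496) = 471/568 = 0.829225.
SE = √(p̂(1−p̂)(1/n₁+1/n₂)) = √(0.829225·0.170775·0.015905) = √(0.00225232) = 0.047459.
z = (0.861111 − 0.824597)/0.047459 = 0.036514/0.047459 = 0.7694.
p-value = P(Z > 0.769) ≈ 0.2208, so at α = 0.01 we fail to reject H₀.

z = 0.7694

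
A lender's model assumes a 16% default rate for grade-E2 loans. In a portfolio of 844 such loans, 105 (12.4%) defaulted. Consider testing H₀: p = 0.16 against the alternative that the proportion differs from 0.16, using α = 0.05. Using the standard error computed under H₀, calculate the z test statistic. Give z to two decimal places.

p̂ = 105/844 ≈ 0.12441.
SE = √(p₀(1−p₀)/n) = √(0.1344/844) = 0.01262.
z = (0.12441 − 0.16)/0.01262 = -0.03559/0.01262 = -2.82.
p-value = 2·P(Z > 2.821) ≈ 0.0048; since p < α = 0.05, reject H₀.

z = -2.82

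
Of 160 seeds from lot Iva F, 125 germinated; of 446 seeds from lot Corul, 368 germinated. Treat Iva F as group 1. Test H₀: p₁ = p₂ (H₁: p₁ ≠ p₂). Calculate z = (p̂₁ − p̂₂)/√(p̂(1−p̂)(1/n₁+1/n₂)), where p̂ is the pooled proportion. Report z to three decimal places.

p̂₁ = 125/160 = 0.78125, p̂₂ = 368/446 = 0.82511.
Pooled p̂ = (125+368)/(160+446) = 493/606 = 0.81353.
SE = √(p̂(1−p̂)(1/n₁+1/n₂)) = √(0.81353·0.18647·0.00849215) = √(0.00128824) = 0.03589.
z = (0.78125 − 0.82511)/0.03589 = -0.04386/0.03589 = -1.222.

z = -1.222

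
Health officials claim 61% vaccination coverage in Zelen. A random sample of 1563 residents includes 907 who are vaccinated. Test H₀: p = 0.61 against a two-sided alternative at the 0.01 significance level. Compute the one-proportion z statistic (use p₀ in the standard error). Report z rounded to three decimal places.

z = -2.408

p̂ = 907/1563 = 0.58029.
Standard error under H₀: √(0.61×0.39/1563) = 0.01234.
z = (0.58029 − 0.61)/0.01234 = -0.02971/0.01234 = -2.408.
Two-sided p-value ≈ 2·Φ(−2.408) = 0.0160. With α = 0.01, fail to reject H₀.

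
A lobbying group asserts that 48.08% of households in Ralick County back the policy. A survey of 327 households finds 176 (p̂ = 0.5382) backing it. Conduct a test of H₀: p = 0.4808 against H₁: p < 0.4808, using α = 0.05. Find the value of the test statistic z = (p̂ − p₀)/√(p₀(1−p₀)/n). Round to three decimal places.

z = 2.078

p̂ = 176/327 = 0.538226.
Standard error under H₀: √(0.4808×0.5192/327) = 0.027630.
z = (0.538226 − 0.4808)/0.027630 = 0.057426/0.027630 = 2.078.
p-value = P(Z < 2.078) ≈ 0.9812, so at α = 0.05 we fail to reject H₀.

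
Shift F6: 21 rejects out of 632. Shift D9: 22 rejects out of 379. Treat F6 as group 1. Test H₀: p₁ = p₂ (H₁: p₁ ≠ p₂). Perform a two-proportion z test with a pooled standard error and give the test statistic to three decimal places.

z = -1.893

p̂₁ = 21/632 = 0.03323, p̂₂ = 22/379 = 0.05805.
Pooled p̂ = (21+22)/(632+379) = 43/1011 = 0.04253.
SE = √(0.0407232 × 0.0042208) = 0.01311.
z = (0.03323 − 0.05805)/0.01311 = -0.02482/0.01311 = -1.893.
p-value = 2·P(Z > 1.893) ≈ 0.0583.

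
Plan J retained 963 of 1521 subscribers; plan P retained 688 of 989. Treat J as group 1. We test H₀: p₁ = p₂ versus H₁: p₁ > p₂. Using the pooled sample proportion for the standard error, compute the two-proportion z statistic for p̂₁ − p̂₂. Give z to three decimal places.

p̂₁ = 963/1521 ≈ 0.633136, p̂₂ = 688/989 ≈ 0.695652.
Pooled p̂ = (963+688)/(1521+989) = 1651/2510 = 0.657769.
SE = √(0.225109 × 0.00166858) = 0.019381.
z = (0.633136 − 0.695652)/0.019381 = -0.062516/0.019381 = -3.226.

z = -3.226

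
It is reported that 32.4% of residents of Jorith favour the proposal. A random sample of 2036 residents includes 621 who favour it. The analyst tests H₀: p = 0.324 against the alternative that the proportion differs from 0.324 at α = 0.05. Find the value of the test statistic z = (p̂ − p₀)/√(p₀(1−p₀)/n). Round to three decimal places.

p̂ = 621/2036 ≈ 0.30501.
Under H₀, SE = √(0.324·0.676/2036) = √(0.000107576) = 0.01037.
z = (0.30501 − 0.324)/0.01037 = -0.01899/0.01037 = -1.831.
p-value = 2·P(Z > 1.831) ≈ 0.0671; since p > α = 0.05, fail to reject H₀.

z = -1.831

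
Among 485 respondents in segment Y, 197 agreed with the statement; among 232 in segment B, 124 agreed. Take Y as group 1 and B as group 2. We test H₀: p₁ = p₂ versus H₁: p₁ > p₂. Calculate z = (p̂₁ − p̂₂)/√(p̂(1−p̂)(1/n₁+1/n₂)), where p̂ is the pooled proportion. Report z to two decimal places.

p̂₁ = 197/485 ≈ 0.4062, p̂₂ = 124/232 ≈ 0.5345.
Pooled p̂ = (197+124)/(485+232) = 321/717 = 0.4477.
SE = √(p̂(1−p̂)(1/n₁+1/n₂)) = √(0.4477·0.5523·0.0063722) = √(0.00157562) = 0.0397.
z = (0.4062 − 0.5345)/0.0397 = -0.1283/0.0397 = -3.23.

z = -3.23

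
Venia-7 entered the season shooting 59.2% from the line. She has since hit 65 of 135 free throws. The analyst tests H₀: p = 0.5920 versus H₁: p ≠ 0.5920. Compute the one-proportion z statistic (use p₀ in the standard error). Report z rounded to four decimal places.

z = -2.6128

p̂ = 65/135 = 0.4814815.
Standard error under H₀: √(0.592×0.408/135) = 0.0422984.
z = (0.4814815 − 0.592)/0.0422984 = -0.1105185/0.0422984 = -2.6128.
p-value = 2·P(Z > 2.613) ≈ 0.0090.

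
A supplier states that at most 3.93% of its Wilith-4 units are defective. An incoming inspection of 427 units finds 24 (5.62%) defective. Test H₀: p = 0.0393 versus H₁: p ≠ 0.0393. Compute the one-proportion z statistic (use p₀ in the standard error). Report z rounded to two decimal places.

p̂ = 24/427 ≈ 0.0562.
Under H₀, SE = √(0.0393·0.9607/427) = √(8.84204e-05) = 0.0094.
z = (0.0562 − 0.0393)/0.0094 = 0.0169/0.0094 = 1.80.
p-value = 2·P(Z > 1.798) ≈ 0.0722.

z = 1.80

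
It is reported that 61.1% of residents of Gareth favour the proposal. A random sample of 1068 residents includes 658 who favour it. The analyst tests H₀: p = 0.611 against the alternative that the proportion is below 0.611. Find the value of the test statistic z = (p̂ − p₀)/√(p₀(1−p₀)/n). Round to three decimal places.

p̂ = 658/1068 = 0.61610.
Standard error under H₀: √(0.611×0.389/1068) = 0.01492.
z = (0.61610 − 0.611)/0.01492 = 0.00510/0.01492 = 0.342.

z = 0.342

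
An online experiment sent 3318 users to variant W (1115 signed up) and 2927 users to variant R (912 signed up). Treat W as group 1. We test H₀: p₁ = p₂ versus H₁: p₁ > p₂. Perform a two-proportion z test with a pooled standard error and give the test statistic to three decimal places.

p̂₁ = 1115/3318 = 0.336046, p̂₂ = 912/2927 = 0.311582.
Pooled p̂ = (1115+912)/(3318+2927) = 2027/6245 = 0.324580.
SE = √(p̂(1−p̂)(1/n₁+1/n₂)) = √(0.324580·0.675420·0.000643033) = √(0.000140971) = 0.011873.
z = (0.336046 − 0.311582)/0.011873 = 0.024464/0.011873 = 2.060.

z = 2.060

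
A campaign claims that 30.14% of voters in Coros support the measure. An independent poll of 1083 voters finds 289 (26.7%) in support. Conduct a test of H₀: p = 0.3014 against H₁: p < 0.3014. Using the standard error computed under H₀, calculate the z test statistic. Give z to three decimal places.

z = -2.478

p̂ = 289/1083 = 0.26685.
Standard error under H₀: √(0.3014×0.6986/1083) = 0.01394.
z = (0.26685 − 0.3014)/0.01394 = -0.03455/0.01394 = -2.478.
p-value = P(Z < -2.478) ≈ 0.0066.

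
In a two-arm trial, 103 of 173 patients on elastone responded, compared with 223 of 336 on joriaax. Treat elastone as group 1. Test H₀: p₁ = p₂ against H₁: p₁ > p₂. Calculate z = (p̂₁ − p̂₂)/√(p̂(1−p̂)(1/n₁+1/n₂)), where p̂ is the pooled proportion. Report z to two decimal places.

z = -1.52

p̂₁ = 103/173 ≈ 0.5954, p̂₂ = 223/336 ≈ 0.6637.
Pooled p̂ = (103+223)/(173+336) = 326/509 = 0.6405.
SE = √(p̂(1−p̂)(1/n₁+1/n₂)) = √(0.6405·0.3595·0.00875654) = √(0.00201635) = 0.0449.
z = (0.5954 − 0.6637)/0.0449 = -0.0683/0.0449 = -1.52.
p-value = P(Z > -1.521) ≈ 0.9359.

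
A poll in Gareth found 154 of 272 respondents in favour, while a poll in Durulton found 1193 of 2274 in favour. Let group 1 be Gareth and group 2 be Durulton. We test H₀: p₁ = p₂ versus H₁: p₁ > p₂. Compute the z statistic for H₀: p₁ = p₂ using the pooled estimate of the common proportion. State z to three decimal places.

p̂₁ = 154/272 ≈ 0.566176, p̂₂ = 1193/2274 ≈ 0.524626.
Pooled p̂ = (154+1193)/(272+2274) = 1347/2546 = 0.529065.
SE = √(p̂(1−p̂)(1/n₁+1/n₂)) = √(0.529065·0.470935·0.00411622) = √(0.00102558) = 0.032025.
z = (0.566176 − 0.524626)/0.032025 = 0.041550/0.032025 = 1.297.

z = 1.297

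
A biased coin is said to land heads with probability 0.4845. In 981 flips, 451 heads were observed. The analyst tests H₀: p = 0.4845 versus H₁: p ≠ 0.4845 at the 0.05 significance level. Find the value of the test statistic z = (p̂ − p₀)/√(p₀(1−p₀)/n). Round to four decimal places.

p̂ = 451/981 = 0.459735.
Standard error under H₀: √(0.4845×0.5155/981) = 0.015956.
z = (0.459735 − 0.4845)/0.015956 = -0.024765/0.015956 = -1.5521.
p-value = 2·P(Z > 1.552) ≈ 0.1206; since p > α = 0.05, fail to reject H₀.

z = -1.5521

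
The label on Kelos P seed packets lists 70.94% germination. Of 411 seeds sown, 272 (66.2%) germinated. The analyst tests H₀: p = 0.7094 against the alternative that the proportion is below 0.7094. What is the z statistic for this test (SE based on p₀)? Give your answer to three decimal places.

z = -2.125

p̂ = 272/411 ≈ 0.66180.
Standard error under H₀: √(0.7094×0.2906/411) = 0.02240.
z = (0.66180 − 0.7094)/0.02240 = -0.04760/0.02240 = -2.125.
p-value = P(Z < -2.125) ≈ 0.0168.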